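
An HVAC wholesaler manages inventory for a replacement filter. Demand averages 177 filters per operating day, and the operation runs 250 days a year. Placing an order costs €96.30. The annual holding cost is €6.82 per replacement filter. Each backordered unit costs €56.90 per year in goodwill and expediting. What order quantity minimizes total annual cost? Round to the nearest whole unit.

Annual demand D = 177 × 250 = 44,250.
With planned backorders, Q* = √(2DS/H) · √((H+B)/B).
√(2DS/H) = √(2 × 44,250 × 96.3 / 6.82) = 1117.873.
√((H+B)/B) = √((6.82+56.9)/56.9) = 1.0582.
Q* ≈ 1182.972.

Q* ≈ 1,183 filters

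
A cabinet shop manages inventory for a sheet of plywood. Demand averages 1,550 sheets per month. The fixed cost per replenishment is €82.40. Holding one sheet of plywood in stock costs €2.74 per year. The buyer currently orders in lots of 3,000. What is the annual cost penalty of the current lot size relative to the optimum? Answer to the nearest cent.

Annual demand D = 1,550 × 12 = 18,600.
EOQ = √(2DS/H) = √(2 × 18,600 × 82.4 / 2.74) ≈ 1057.69.
Cost at Q* = (D/Q*)S + (Q*/2)H = √(2DSH) ≈ €2,898.08.
Cost at Q = 3,000: (18,600/3,000)×82.4 + (3,000/2)×2.74 = €510.88 + €4,110.00 = €4,620.88.
Excess = €4,620.88 − €2,898.08 = €1,722.80.

Extra cost ≈ €1,722.80 per year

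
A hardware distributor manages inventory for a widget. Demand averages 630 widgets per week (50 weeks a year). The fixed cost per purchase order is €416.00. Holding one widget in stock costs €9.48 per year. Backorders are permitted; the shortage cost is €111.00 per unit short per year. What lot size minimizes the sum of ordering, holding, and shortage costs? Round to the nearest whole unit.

Annual demand D = 630 × 50 = 31,500.
With planned backorders, Q* = √(2DS/H) · √((H+B)/B).
√(2DS/H) = √(2 × 31,500 × 416 / 9.48) = 1662.696.
√((H+B)/B) = √((9.48+111)/111) = 1.0418.
Q* ≈ 1732.243.

Q* ≈ 1,732 widgets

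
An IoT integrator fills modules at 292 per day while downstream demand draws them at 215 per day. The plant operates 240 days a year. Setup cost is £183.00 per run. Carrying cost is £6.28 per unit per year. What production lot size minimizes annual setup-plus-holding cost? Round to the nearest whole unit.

Q* ≈ 3,377 modules

Annual demand D = 215 × 240 = 51,600.
Production build-up factor (1 − d/p) = 1 − 215/292 = 0.2637.
Q* = √(2DS / (H(1 − d/p))) = √(2 × 51,600 × 183 / (6.28 × 0.2637)).
= √(18,885,600 / 1.656) ≈ 3377.004.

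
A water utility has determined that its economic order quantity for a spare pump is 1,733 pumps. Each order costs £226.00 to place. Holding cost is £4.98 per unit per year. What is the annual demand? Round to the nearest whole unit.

D ≈ 33,089 pumps per year

Invert the EOQ relation Q*² = 2DS/H.
From Q* = √(2DS/H): D = Q*²H / (2S) = 1,733² × 4.98 / (2 × 226) = 33089.335.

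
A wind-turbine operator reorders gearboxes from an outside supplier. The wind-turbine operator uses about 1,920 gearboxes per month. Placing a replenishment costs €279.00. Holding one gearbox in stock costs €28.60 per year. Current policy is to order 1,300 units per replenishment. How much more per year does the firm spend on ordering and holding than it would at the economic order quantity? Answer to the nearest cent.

Annual demand D = 1,920 × 12 = 23,040.
EOQ = √(2DS/H) = √(2 × 23,040 × 279 / 28.6) ≈ 670.46.
Cost at Q* = (D/Q*)S + (Q*/2)H = √(2DSH) ≈ €19,175.26.
Cost at Q = 1,300: (23,040/1,300)×279 + (1,300/2)×28.6 = €4,944.74 + €18,590.00 = €23,534.74.
Excess = €23,534.74 − €19,175.26 = €4,359.47.

Extra cost ≈ €4,359.47 per year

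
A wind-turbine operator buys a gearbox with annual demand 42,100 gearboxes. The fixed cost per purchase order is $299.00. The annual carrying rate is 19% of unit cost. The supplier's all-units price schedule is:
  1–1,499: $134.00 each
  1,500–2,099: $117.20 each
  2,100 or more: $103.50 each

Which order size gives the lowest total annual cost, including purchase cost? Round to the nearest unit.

Q* ≈ 2,100 gearboxes

Holding cost per unit per year at price C is H = 0.19·C.
Candidates are each tier's EOQ (if it falls in that tier) and each price-break quantity.
EOQ at $134.00 = 994.4 (feasible in tier 1): TC = 42,100×$134.00 + (42,100/994.4)×299 + (994.4/2)×0.19×$134.00 = $5,666,717.50.
EOQ at $117.20 = 1063.3 < 1500, so use break Q=1500: TC = 42,100×$117.20 + (42,100/1500.0)×299 + (1500.0/2)×0.19×$117.20 = $4,959,212.93.
EOQ at $103.50 = 1131.5 < 2100, so use break Q=2100: TC = 42,100×$103.50 + (42,100/2100.0)×299 + (2100.0/2)×0.19×$103.50 = $4,383,992.49.
Lowest total cost is $4,383,992.49 at Q = 2100.0.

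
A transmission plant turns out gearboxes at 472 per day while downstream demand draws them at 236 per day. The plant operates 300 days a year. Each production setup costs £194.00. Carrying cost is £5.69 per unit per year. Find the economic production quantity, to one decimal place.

Annual demand D = 236 × 300 = 70,800.
Production build-up factor (1 − d/p) = 1 − 236/472 = 0.5000.
Q* = √(2DS / (H(1 − d/p))) = √(2 × 70,800 × 194 / (5.69 × 0.5000)).
= √(27,470,400 / 2.845) ≈ 3107.358.

Q* ≈ 3,107.4 gearboxes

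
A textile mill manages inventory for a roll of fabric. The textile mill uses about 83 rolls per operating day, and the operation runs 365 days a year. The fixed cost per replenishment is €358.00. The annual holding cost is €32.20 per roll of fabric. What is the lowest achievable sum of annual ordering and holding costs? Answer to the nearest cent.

Annual demand D = 83 × 365 = 30,295.
EOQ = √(2DS/H) = √(2 × 30,295 × 358 / 32.2) ≈ 820.76.
At the optimum the two cost components are equal, so total cost = 2·(Q*/2)H = Q*·H.
Minimum total = √(2DSH) = √(2 × 30,295 × 358 × 32.2) ≈ 26428.342.

TC* ≈ €26,428.34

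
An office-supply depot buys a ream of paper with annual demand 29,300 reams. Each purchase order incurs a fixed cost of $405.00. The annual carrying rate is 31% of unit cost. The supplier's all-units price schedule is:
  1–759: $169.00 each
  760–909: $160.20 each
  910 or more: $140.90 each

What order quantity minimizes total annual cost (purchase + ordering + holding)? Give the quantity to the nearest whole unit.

Holding cost per unit per year at price C is H = 0.31·C.
Evaluate total cost at each tier's feasible EOQ or, if the EOQ is below the tier, at the tier's minimum quantity.
EOQ at $169.00 = 673.1 (feasible in tier 1): TC = 29,300×$169.00 + (29,300/673.1)×405 + (673.1/2)×0.31×$169.00 = $4,986,961.48.
EOQ at $160.20 = 691.3 < 760, so use break Q=760: TC = 29,300×$160.20 + (29,300/760.0)×405 + (760.0/2)×0.31×$160.20 = $4,728,345.38.
EOQ at $140.90 = 737.1 < 910, so use break Q=910: TC = 29,300×$140.90 + (29,300/910.0)×405 + (910.0/2)×0.31×$140.90 = $4,161,284.05.
Lowest total cost is $4,161,284.05 at Q = 910.0.

Q* ≈ 910 reams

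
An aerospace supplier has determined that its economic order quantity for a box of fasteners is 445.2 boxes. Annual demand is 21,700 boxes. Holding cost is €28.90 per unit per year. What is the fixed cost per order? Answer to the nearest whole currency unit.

S ≈ €132

The basic EOQ model gives Q* = √(2DS/H); rearrange for the unknown.
From Q* = √(2DS/H): S = Q*²H / (2D) = 445.2² × 28.9 / (2 × 21,700) = 131.9831.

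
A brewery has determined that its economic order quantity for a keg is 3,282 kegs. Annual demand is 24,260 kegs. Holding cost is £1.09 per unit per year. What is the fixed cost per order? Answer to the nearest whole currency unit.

S ≈ £242

Invert the EOQ relation Q*² = 2DS/H.
From Q* = √(2DS/H): S = Q*²H / (2D) = 3,282² × 1.09 / (2 × 24,260) = 241.9819.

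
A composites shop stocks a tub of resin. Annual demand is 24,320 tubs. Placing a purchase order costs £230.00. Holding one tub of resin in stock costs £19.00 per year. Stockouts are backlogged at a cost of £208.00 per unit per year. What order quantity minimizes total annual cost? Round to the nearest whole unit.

With planned backorders, Q* = √(2DS/H) · √((H+B)/B).
√(2DS/H) = √(2 × 24,320 × 230 / 19) = 767.333.
√((H+B)/B) = √((19+208)/208) = 1.0447.
Q* ≈ 801.614.

Q* ≈ 802 tubs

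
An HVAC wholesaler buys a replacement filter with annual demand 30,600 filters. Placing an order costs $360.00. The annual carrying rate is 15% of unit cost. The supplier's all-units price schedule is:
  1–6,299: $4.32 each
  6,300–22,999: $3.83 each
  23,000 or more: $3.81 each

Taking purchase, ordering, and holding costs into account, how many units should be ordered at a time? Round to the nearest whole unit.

Q* ≈ 6,300 filters

Holding cost per unit per year at price C is H = 0.15·C.
For each price level, check whether its EOQ is feasible; otherwise the best quantity at that price is the breakpoint.
EOQ at $4.32 = 5831.0 (feasible in tier 1): TC = 30,600×$4.32 + (30,600/5831.0)×360 + (5831.0/2)×0.15×$4.32 = $135,970.46.
EOQ at $3.83 = 6192.7 < 6300, so use break Q=6300: TC = 30,600×$3.83 + (30,600/6300.0)×360 + (6300.0/2)×0.15×$3.83 = $120,756.25.
EOQ at $3.81 = 6209.0 < 23000, so use break Q=23000: TC = 30,600×$3.81 + (30,600/23000.0)×360 + (23000.0/2)×0.15×$3.81 = $123,637.21.
Lowest total cost is $120,756.25 at Q = 6300.0.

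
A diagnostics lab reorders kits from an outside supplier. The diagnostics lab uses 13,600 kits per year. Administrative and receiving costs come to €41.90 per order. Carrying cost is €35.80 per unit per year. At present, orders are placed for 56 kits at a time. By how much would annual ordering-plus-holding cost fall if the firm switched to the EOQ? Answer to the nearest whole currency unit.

EOQ = √(2DS/H) = √(2 × 13,600 × 41.9 / 35.8) ≈ 178.42.
Cost at Q* = (D/Q*)S + (Q*/2)H = √(2DSH) ≈ €6,387.53.
Cost at Q = 56: (13,600/56)×41.9 + (56/2)×35.8 = €10,175.71 + €1,002.40 = €11,178.11.
Excess = €11,178.11 − €6,387.53 = €4,790.58.

Extra cost ≈ €4,791 per year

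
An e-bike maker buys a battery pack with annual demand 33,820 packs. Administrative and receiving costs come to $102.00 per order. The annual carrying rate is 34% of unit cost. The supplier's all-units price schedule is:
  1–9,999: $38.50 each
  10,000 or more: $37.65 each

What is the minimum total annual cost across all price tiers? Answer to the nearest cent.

Holding cost per unit per year at price C is H = 0.34·C.
Candidates are each tier's EOQ (if it falls in that tier) and each price-break quantity.
EOQ at $38.50 = 726.0 (feasible in tier 1): TC = 33,820×$38.50 + (33,820/726.0)×102 + (726.0/2)×0.34×$38.50 = $1,311,573.24.
EOQ at $37.65 = 734.1 < 10000, so use break Q=10000: TC = 33,820×$37.65 + (33,820/10000.0)×102 + (10000.0/2)×0.34×$37.65 = $1,337,672.96.
Lowest total cost among the candidates is at Q = 726.0.

TC* ≈ $1,311,573.24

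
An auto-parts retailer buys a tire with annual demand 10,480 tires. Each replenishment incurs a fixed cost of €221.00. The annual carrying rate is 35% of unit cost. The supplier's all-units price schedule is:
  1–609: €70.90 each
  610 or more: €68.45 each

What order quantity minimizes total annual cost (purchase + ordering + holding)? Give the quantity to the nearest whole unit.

Q* ≈ 610 tires

Holding cost per unit per year at price C is H = 0.35·C.
Candidates are each tier's EOQ (if it falls in that tier) and each price-break quantity.
EOQ at €70.90 = 432.1 (feasible in tier 1): TC = 10,480×€70.90 + (10,480/432.1)×221 + (432.1/2)×0.35×€70.90 = €753,753.34.
EOQ at €68.45 = 439.7 < 610, so use break Q=610: TC = 10,480×€68.45 + (10,480/610.0)×221 + (610.0/2)×0.35×€68.45 = €728,459.89.
Lowest total cost is €728,459.89 at Q = 610.0.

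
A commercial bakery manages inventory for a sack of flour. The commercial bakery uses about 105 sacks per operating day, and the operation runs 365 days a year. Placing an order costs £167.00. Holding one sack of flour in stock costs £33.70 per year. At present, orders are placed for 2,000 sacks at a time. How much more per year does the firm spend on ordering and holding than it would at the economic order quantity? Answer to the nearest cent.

Annual demand D = 105 × 365 = 38,325.
EOQ = √(2DS/H) = √(2 × 38,325 × 167 / 33.7) ≈ 616.31.
Cost at Q* = (D/Q*)S + (Q*/2)H = √(2DSH) ≈ £20,769.65.
Cost at Q = 2,000: (38,325/2,000)×167 + (2,000/2)×33.7 = £3,200.14 + £33,700.00 = £36,900.14.
Excess = £36,900.14 − £20,769.65 = £16,130.48.

Extra cost ≈ £16,130.48 per year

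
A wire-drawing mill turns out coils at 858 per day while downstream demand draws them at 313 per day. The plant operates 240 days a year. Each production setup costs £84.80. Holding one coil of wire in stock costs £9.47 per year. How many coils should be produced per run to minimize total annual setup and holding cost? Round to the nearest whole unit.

Q* ≈ 1,455 coils

Annual demand D = 313 × 240 = 75,120.
Production build-up factor (1 − d/p) = 1 − 313/858 = 0.6352.
Q* = √(2DS / (H(1 − d/p))) = √(2 × 75,120 × 84.8 / (9.47 × 0.6352)).
= √(12,740,352 / 6.0153) ≈ 1455.329.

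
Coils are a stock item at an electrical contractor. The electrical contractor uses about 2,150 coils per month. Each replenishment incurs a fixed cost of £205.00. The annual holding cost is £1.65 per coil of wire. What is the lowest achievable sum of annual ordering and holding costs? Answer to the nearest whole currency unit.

TC* ≈ £4,178

Annual demand D = 2,150 × 12 = 25,800.
Q* = √(2DS/H) = √(2 × 25,800 × 205 / 1.65) ≈ 2531.98.
At Q*, ordering cost (D/Q*)S equals holding cost (Q*/2)H, each = √(DSH/2).
Minimum total = √(2DSH) = √(2 × 25,800 × 205 × 1.65) ≈ 4177.763.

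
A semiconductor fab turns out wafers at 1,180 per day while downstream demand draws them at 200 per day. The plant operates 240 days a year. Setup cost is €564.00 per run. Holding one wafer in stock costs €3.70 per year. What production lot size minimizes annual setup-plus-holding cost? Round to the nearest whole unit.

Q* ≈ 4,198 wafers

Annual demand D = 200 × 240 = 48,000.
Production build-up factor (1 − d/p) = 1 − 200/1,180 = 0.8305.
Q* = √(2DS / (H(1 − d/p))) = √(2 × 48,000 × 564 / (3.7 × 0.8305)).
= √(54,144,000 / 3.0729) ≈ 4197.612.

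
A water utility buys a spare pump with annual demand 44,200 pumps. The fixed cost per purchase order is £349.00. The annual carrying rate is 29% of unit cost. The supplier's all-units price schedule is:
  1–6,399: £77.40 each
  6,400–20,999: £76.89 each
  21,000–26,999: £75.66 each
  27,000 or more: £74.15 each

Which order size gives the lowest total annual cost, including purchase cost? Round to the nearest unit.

Holding cost per unit per year at price C is H = 0.29·C.
For each price level, check whether its EOQ is feasible; otherwise the best quantity at that price is the breakpoint.
EOQ at £77.40 = 1172.4 (feasible in tier 1): TC = 44,200×£77.40 + (44,200/1172.4)×349 + (1172.4/2)×0.29×£77.40 = £3,447,395.30.
EOQ at £76.89 = 1176.3 < 6400, so use break Q=6400: TC = 44,200×£76.89 + (44,200/6400.0)×349 + (6400.0/2)×0.29×£76.89 = £3,472,302.20.
EOQ at £75.66 = 1185.8 < 21000, so use break Q=21000: TC = 44,200×£75.66 + (44,200/21000.0)×349 + (21000.0/2)×0.29×£75.66 = £3,575,291.26.
EOQ at £74.15 = 1197.8 < 27000, so use break Q=27000: TC = 44,200×£74.15 + (44,200/27000.0)×349 + (27000.0/2)×0.29×£74.15 = £3,568,298.58.
Lowest total cost is £3,447,395.30 at Q = 1172.4.

Q* ≈ 1,172 pumps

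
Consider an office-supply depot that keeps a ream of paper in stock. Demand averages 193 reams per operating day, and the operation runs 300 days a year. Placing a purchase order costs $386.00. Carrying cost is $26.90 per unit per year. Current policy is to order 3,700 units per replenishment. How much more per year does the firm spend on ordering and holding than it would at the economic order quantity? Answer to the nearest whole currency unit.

Extra cost ≈ $21,130 per year

Annual demand D = 193 × 300 = 57,900.
EOQ = √(2DS/H) = √(2 × 57,900 × 386 / 26.9) ≈ 1289.06.
Cost at Q* = (D/Q*)S + (Q*/2)H = √(2DSH) ≈ $34,675.61.
Cost at Q = 3,700: (57,900/3,700)×386 + (3,700/2)×26.9 = $6,040.38 + $49,765.00 = $55,805.38.
Excess = $55,805.38 − $34,675.61 = $21,129.77.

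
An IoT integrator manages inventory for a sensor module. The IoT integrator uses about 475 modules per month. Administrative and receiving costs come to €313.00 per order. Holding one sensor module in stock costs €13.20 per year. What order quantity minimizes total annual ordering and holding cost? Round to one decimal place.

Annual demand D = 475 × 12 = 5,700.
EOQ = √(2DS / H) = √(2 × 5,700 × 313 / 13.2).
= √(3,568,200 / 13.2) = √270,318.1818 ≈ 519.921.

Q* ≈ 519.9 modules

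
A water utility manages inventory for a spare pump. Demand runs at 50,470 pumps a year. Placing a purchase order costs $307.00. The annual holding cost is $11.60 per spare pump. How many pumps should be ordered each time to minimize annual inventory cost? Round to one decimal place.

Q* ≈ 1,634.5 pumps

EOQ = √(2DS / H) = √(2 × 50,470 × 307 / 11.6).
= √(30,988,580 / 11.6) = √2,671,429.3103 ≈ 1634.451.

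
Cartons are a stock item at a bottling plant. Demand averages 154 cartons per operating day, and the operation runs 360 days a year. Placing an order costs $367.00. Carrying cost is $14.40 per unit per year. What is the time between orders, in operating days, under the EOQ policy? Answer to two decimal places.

Annual demand D = 154 × 360 = 55,440.
Q* = √(2DS/H) = √(2 × 55,440 × 367 / 14.4) ≈ 1681.04.
Cycle time = Q*/D × 360 = 1681.04 / 55,440 × 360 ≈ 10.916 days.

T ≈ 10.92 days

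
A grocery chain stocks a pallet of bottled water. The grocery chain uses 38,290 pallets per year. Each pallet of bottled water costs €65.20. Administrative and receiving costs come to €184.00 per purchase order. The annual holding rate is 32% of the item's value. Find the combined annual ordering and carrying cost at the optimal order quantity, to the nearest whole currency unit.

Holding cost H = 0.32 × €65.20 = €20.8640 per unit per year.
EOQ = √(2DS/H) = √(2 × 38,290 × 184 / 20.864) ≈ 821.80.
At the optimum the two cost components are equal, so total cost = 2·(Q*/2)H = Q*·H.
Minimum total = √(2DSH) = √(2 × 38,290 × 184 × 20.864) ≈ 17146.101.

TC* ≈ €17,146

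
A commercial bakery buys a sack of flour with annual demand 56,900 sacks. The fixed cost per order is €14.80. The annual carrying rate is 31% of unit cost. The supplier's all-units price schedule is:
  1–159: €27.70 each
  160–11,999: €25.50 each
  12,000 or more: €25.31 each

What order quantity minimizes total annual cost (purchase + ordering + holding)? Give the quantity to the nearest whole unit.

Q* ≈ 462 sacks

Holding cost per unit per year at price C is H = 0.31·C.
For each price level, check whether its EOQ is feasible; otherwise the best quantity at that price is the breakpoint.
Tier 1 (€27.70): EOQ = 442.9 exceeds tier's upper bound 159, so this tier is dominated.
EOQ at €25.50 = 461.6 (feasible in tier 2): TC = 56,900×€25.50 + (56,900/461.6)×14.8 + (461.6/2)×0.31×€25.50 = €1,454,598.82.
EOQ at €25.31 = 463.3 < 12000, so use break Q=12000: TC = 56,900×€25.31 + (56,900/12000.0)×14.8 + (12000.0/2)×0.31×€25.31 = €1,487,285.78.
Lowest total cost is €1,454,598.82 at Q = 461.6.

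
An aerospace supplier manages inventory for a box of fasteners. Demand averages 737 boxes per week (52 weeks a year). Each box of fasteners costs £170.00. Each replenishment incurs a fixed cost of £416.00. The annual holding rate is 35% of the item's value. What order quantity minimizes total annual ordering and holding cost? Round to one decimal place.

Q* ≈ 732.0 boxes

Annual demand D = 737 × 52 = 38,324.
Holding cost H = 0.35 × £170.00 = £59.5000 per unit per year.
EOQ = √(2DS / H) = √(2 × 38,324 × 416 / 59.5).
= √(31,885,568 / 59.5) = √535,891.8992 ≈ 732.046.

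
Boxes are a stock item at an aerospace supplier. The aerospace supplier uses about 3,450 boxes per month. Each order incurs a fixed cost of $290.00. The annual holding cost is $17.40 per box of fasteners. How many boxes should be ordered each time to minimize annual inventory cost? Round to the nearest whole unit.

Q* ≈ 1,175 boxes

Annual demand D = 3,450 × 12 = 41,400.
EOQ = √(2DS / H) = √(2 × 41,400 × 290 / 17.4).
= √(24,012,000 / 17.4) = √1,380,000 ≈ 1174.734.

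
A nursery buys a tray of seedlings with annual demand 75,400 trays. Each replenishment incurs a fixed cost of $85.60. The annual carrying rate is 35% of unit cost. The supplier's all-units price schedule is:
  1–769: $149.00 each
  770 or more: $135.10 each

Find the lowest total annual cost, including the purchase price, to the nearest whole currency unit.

Holding cost per unit per year at price C is H = 0.35·C.
For each price level, check whether its EOQ is feasible; otherwise the best quantity at that price is the breakpoint.
EOQ at $149.00 = 497.5 (feasible in tier 1): TC = 75,400×$149.00 + (75,400/497.5)×85.6 + (497.5/2)×0.35×$149.00 = $11,260,545.66.
EOQ at $135.10 = 522.5 < 770, so use break Q=770: TC = 75,400×$135.10 + (75,400/770.0)×85.6 + (770.0/2)×0.35×$135.10 = $10,213,126.85.
Lowest total cost among the candidates is at Q = 770.0.

TC* ≈ $10,213,127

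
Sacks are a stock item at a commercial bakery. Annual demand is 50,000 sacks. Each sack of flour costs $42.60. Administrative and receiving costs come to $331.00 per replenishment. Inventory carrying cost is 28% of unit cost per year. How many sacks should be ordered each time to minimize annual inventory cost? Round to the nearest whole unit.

Q* ≈ 1,666 sacks

Holding cost H = 0.28 × $42.60 = $11.9280 per unit per year.
EOQ = √(2DS / H) = √(2 × 50,000 × 331 / 11.928).
= √(33,100,000 / 11.928) = √2,774,983.2327 ≈ 1665.828.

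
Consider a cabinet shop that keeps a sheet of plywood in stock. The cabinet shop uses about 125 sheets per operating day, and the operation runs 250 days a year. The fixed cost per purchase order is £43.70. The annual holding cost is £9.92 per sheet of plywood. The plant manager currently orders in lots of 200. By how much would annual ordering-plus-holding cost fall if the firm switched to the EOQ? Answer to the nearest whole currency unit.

Extra cost ≈ £2,615 per year

Annual demand D = 125 × 250 = 31,250.
EOQ = √(2DS/H) = √(2 × 31,250 × 43.7 / 9.92) ≈ 524.72.
Cost at Q* = (D/Q*)S + (Q*/2)H = √(2DSH) ≈ £5,205.19.
Cost at Q = 200: (31,250/200)×43.7 + (200/2)×9.92 = £6,828.12 + £992.00 = £7,820.12.
Excess = £7,820.12 − £5,205.19 = £2,614.94.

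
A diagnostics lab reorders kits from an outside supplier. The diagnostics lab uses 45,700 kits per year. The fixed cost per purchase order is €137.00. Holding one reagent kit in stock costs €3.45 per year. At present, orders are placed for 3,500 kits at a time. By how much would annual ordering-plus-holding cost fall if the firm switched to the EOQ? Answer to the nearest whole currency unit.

EOQ = √(2DS/H) = √(2 × 45,700 × 137 / 3.45) ≈ 1905.13.
Cost at Q* = (D/Q*)S + (Q*/2)H = √(2DSH) ≈ €6,572.69.
Cost at Q = 3,500: (45,700/3,500)×137 + (3,500/2)×3.45 = €1,788.83 + €6,037.50 = €7,826.33.
Excess = €7,826.33 − €6,572.69 = €1,253.64.

Extra cost ≈ €1,254 per year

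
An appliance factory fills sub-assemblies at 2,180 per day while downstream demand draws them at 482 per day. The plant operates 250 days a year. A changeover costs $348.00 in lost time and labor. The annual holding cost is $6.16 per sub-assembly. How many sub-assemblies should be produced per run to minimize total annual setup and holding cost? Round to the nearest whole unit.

Q* ≈ 4,181 sub-assemblies

Annual demand D = 482 × 250 = 120,500.
Production build-up factor (1 − d/p) = 1 − 482/2,180 = 0.7789.
Q* = √(2DS / (H(1 − d/p))) = √(2 × 120,500 × 348 / (6.16 × 0.7789)).
= √(83,868,000 / 4.798) ≈ 4180.875.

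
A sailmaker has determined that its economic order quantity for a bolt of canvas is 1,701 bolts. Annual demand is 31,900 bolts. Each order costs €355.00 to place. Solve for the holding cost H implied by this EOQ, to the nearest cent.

H ≈ €7.83

Squaring Q* = √(2DS/H) gives Q*² = 2DS/H.
From Q* = √(2DS/H): H = 2DS / Q*² = 2 × 31,900 × 355 / 1,701² = 7.8278.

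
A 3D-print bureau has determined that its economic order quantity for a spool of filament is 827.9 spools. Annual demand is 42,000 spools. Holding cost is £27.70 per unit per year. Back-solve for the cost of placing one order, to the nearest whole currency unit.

The basic EOQ model gives Q* = √(2DS/H); rearrange for the unknown.
From Q* = √(2DS/H): S = Q*²H / (2D) = 827.9² × 27.7 / (2 × 42,000) = 226.0249.

S ≈ £226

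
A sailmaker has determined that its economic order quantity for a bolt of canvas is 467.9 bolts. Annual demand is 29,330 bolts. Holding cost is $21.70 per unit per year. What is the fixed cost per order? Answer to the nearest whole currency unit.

S ≈ $81

The basic EOQ model gives Q* = √(2DS/H); rearrange for the unknown.
From Q* = √(2DS/H): S = Q*²H / (2D) = 467.9² × 21.7 / (2 × 29,330) = 80.9886.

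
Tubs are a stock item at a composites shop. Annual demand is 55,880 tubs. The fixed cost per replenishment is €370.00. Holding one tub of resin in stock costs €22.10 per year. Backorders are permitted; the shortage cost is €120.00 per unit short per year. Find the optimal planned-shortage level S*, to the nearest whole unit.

With planned backorders, Q* = √(2DS/H) · √((H+B)/B).
√(2DS/H) = √(2 × 55,880 × 370 / 22.1) = 1367.880.
√((H+B)/B) = √((22.1+120)/120) = 1.0882.
Q* ≈ 1488.519.
S* = Q* · H/(H+B) = 1488.519 × 22.1/142.1 ≈ 231.501.

S* ≈ 232 tubs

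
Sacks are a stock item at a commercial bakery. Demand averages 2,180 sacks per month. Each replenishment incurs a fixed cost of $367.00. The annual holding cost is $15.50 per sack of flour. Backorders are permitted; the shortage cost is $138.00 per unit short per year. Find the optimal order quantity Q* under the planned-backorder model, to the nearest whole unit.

Annual demand D = 2,180 × 12 = 26,160.
With planned backorders, Q* = √(2DS/H) · √((H+B)/B).
√(2DS/H) = √(2 × 26,160 × 367 / 15.5) = 1113.015.
√((H+B)/B) = √((15.5+138)/138) = 1.0547.
Q* ≈ 1173.858.

Q* ≈ 1,174 sacks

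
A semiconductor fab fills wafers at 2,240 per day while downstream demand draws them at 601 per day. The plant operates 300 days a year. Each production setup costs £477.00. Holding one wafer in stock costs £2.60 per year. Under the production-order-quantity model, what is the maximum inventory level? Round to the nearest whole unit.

I_max ≈ 6,957 wafers

Annual demand D = 601 × 300 = 180,300.
Production build-up factor (1 − d/p) = 1 − 601/2,240 = 0.7317.
Q* = √(2DS / (H(1 − d/p))) = √(2 × 180,300 × 477 / (2.6 × 0.7317)).
= √(172,006,200 / 1.9024) ≈ 9508.673.
Maximum inventory = Q*(1 − d/p) = 9508.673 × 0.7317 ≈ 6957.462.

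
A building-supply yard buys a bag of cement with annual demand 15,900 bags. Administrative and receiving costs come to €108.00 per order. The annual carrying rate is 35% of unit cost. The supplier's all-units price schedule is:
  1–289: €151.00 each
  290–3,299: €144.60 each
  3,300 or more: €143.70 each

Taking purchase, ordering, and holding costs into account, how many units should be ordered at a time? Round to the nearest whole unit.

Q* ≈ 290 bags

Holding cost per unit per year at price C is H = 0.35·C.
Evaluate total cost at each tier's feasible EOQ or, if the EOQ is below the tier, at the tier's minimum quantity.
EOQ at €151.00 = 254.9 (feasible in tier 1): TC = 15,900×€151.00 + (15,900/254.9)×108 + (254.9/2)×0.35×€151.00 = €2,414,372.49.
EOQ at €144.60 = 260.5 < 290, so use break Q=290: TC = 15,900×€144.60 + (15,900/290.0)×108 + (290.0/2)×0.35×€144.60 = €2,312,399.83.
EOQ at €143.70 = 261.3 < 3300, so use break Q=3300: TC = 15,900×€143.70 + (15,900/3300.0)×108 + (3300.0/2)×0.35×€143.70 = €2,368,337.11.
Lowest total cost is €2,312,399.83 at Q = 290.0.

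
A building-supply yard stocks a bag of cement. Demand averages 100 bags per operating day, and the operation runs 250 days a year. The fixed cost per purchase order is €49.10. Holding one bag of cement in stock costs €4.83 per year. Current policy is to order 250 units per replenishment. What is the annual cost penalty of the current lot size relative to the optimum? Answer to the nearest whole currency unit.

Annual demand D = 100 × 250 = 25,000.
EOQ = √(2DS/H) = √(2 × 25,000 × 49.1 / 4.83) ≈ 712.94.
Cost at Q* = (D/Q*)S + (Q*/2)H = √(2DSH) ≈ €3,443.49.
Cost at Q = 250: (25,000/250)×49.1 + (250/2)×4.83 = €4,910.00 + €603.75 = €5,513.75.
Excess = €5,513.75 − €3,443.49 = €2,070.26.

Extra cost ≈ €2,070 per year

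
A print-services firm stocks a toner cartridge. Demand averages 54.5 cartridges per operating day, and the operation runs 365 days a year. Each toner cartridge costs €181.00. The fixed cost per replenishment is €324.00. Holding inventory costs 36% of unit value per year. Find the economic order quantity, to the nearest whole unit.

Q* ≈ 445 cartridges

Annual demand D = 54.5 × 365 = 19,892.5.
Holding cost H = 0.36 × €181.00 = €65.1600 per unit per year.
EOQ = √(2DS / H) = √(2 × 19,892.5 × 324 / 65.16).
= √(12,890,340 / 65.16) = √197,825.9669 ≈ 444.776.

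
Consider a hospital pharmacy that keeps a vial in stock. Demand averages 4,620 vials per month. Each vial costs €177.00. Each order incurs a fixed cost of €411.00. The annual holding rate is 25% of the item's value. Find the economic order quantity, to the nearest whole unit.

Annual demand D = 4,620 × 12 = 55,440.
Holding cost H = 0.25 × €177.00 = €44.2500 per unit per year.
EOQ = √(2DS / H) = √(2 × 55,440 × 411 / 44.25).
= √(45,571,680 / 44.25) = √1,029,868.4746 ≈ 1014.824.

Q* ≈ 1,015 vials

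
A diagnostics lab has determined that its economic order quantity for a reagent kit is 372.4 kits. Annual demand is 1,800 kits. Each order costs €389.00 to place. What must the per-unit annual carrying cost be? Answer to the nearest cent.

H ≈ €10.10

The basic EOQ model gives Q* = √(2DS/H); rearrange for the unknown.
From Q* = √(2DS/H): H = 2DS / Q*² = 2 × 1,800 × 389 / 372.4² = 10.0979.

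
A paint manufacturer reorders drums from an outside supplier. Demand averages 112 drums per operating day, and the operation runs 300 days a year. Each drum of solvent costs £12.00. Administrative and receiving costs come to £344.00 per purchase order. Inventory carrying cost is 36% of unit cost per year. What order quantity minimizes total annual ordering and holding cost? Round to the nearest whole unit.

Q* ≈ 2,313 drums

Annual demand D = 112 × 300 = 33,600.
Holding cost H = 0.36 × £12.00 = £4.3200 per unit per year.
EOQ = √(2DS / H) = √(2 × 33,600 × 344 / 4.32).
= √(23,116,800 / 4.32) = √5,351,111.1111 ≈ 2313.247.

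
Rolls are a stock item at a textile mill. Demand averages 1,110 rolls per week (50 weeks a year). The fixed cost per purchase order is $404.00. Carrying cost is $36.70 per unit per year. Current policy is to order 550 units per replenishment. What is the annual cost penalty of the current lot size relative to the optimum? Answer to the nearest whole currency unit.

Extra cost ≈ $10,292 per year

Annual demand D = 1,110 × 50 = 55,500.
EOQ = √(2DS/H) = √(2 × 55,500 × 404 / 36.7) ≈ 1105.40.
Cost at Q* = (D/Q*)S + (Q*/2)H = √(2DSH) ≈ $40,568.15.
Cost at Q = 550: (55,500/550)×404 + (550/2)×36.7 = $40,767.27 + $10,092.50 = $50,859.77.
Excess = $50,859.77 − $40,568.15 = $10,291.62.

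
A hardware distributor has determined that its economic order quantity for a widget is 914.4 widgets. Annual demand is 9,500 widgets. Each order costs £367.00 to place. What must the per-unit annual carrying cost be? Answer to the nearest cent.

H ≈ £8.34

Invert the EOQ relation Q*² = 2DS/H.
From Q* = √(2DS/H): H = 2DS / Q*² = 2 × 9,500 × 367 / 914.4² = 8.3396.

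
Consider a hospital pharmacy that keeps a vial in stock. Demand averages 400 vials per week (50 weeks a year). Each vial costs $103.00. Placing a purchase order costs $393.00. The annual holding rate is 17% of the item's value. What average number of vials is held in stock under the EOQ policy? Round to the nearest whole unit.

Annual demand D = 400 × 50 = 20,000.
Holding cost H = 0.17 × $103.00 = $17.5100 per unit per year.
The optimal lot size = √(2DS/H) = √(2 × 20,000 × 393 / 17.51) ≈ 947.51.
Average inventory = Q*/2 ≈ 947.51 / 2 = 473.754.

Average inventory ≈ 474 vials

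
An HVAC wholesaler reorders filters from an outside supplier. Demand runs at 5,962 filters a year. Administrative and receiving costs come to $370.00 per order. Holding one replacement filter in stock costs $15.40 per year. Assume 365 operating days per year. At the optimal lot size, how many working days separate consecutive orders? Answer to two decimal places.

The optimal lot size = √(2DS/H) = √(2 × 5,962 × 370 / 15.4) ≈ 535.24.
Cycle time = Q*/D × 365 = 535.24 / 5,962 × 365 ≈ 32.768 days.

T ≈ 32.77 days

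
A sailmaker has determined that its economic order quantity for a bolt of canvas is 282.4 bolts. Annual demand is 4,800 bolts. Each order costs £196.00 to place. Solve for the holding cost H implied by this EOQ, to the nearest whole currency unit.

Squaring Q* = √(2DS/H) gives Q*² = 2DS/H.
From Q* = √(2DS/H): H = 2DS / Q*² = 2 × 4,800 × 196 / 282.4² = 23.5938.

H ≈ £24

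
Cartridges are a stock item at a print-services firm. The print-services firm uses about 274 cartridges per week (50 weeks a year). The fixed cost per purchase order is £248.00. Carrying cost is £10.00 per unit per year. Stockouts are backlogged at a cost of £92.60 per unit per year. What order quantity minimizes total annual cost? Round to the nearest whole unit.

Annual demand D = 274 × 50 = 13,700.
With planned backorders, Q* = √(2DS/H) · √((H+B)/B).
√(2DS/H) = √(2 × 13,700 × 248 / 10) = 824.330.
√((H+B)/B) = √((10+92.6)/92.6) = 1.0526.
Q* ≈ 867.699.

Q* ≈ 868 cartridges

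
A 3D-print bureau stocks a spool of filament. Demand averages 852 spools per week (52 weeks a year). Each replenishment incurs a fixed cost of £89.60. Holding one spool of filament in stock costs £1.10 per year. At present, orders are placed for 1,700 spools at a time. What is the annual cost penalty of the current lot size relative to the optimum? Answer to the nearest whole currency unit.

Annual demand D = 852 × 52 = 44,304.
EOQ = √(2DS/H) = √(2 × 44,304 × 89.6 / 1.1) ≈ 2686.55.
Cost at Q* = (D/Q*)S + (Q*/2)H = √(2DSH) ≈ £2,955.20.
Cost at Q = 1,700: (44,304/1,700)×89.6 + (1,700/2)×1.1 = £2,335.08 + £935.00 = £3,270.08.
Excess = £3,270.08 − £2,955.20 = £314.88.

Extra cost ≈ £315 per year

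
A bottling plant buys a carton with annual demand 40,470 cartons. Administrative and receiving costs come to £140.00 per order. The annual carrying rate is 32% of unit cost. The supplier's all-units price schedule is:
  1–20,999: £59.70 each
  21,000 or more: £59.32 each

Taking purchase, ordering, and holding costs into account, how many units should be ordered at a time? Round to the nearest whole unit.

Holding cost per unit per year at price C is H = 0.32·C.
For each price level, check whether its EOQ is feasible; otherwise the best quantity at that price is the breakpoint.
EOQ at £59.70 = 770.2 (feasible in tier 1): TC = 40,470×£59.70 + (40,470/770.2)×140 + (770.2/2)×0.32×£59.70 = £2,430,772.22.
EOQ at £59.32 = 772.6 < 21000, so use break Q=21000: TC = 40,470×£59.32 + (40,470/21000.0)×140 + (21000.0/2)×0.32×£59.32 = £2,600,265.40.
Lowest total cost is £2,430,772.22 at Q = 770.2.

Q* ≈ 770 cartons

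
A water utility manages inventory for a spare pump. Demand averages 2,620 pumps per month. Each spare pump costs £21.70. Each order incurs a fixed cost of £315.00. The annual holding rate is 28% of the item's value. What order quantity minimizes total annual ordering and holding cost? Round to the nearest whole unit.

Annual demand D = 2,620 × 12 = 31,440.
Holding cost H = 0.28 × £21.70 = £6.0760 per unit per year.
EOQ = √(2DS / H) = √(2 × 31,440 × 315 / 6.076).
= √(19,807,200 / 6.076) = √3,259,907.8341 ≈ 1805.521.

Q* ≈ 1,806 pumps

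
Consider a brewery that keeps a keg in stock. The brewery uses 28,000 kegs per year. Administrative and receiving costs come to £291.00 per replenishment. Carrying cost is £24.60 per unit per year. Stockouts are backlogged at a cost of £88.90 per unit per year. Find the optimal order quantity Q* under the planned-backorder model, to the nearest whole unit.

With planned backorders, Q* = √(2DS/H) · √((H+B)/B).
√(2DS/H) = √(2 × 28,000 × 291 / 24.6) = 813.904.
√((H+B)/B) = √((24.6+88.9)/88.9) = 1.1299.
Q* ≈ 919.645.

Q* ≈ 920 kegs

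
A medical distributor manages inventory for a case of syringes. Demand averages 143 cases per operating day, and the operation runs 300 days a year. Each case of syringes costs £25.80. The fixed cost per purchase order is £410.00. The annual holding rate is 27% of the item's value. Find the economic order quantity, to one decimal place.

Annual demand D = 143 × 300 = 42,900.
Holding cost H = 0.27 × £25.80 = £6.9660 per unit per year.
EOQ = √(2DS / H) = √(2 × 42,900 × 410 / 6.966).
= √(35,178,000 / 6.966) = √5,049,956.9337 ≈ 2247.211.

Q* ≈ 2,247.2 cases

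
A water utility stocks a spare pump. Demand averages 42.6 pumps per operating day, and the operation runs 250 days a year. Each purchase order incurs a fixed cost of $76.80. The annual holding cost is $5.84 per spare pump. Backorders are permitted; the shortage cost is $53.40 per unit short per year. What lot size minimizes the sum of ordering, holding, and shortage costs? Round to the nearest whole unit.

Annual demand D = 42.6 × 250 = 10,650.
With planned backorders, Q* = √(2DS/H) · √((H+B)/B).
√(2DS/H) = √(2 × 10,650 × 76.8 / 5.84) = 529.254.
√((H+B)/B) = √((5.84+53.4)/53.4) = 1.0533.
Q* ≈ 557.444.

Q* ≈ 557 pumps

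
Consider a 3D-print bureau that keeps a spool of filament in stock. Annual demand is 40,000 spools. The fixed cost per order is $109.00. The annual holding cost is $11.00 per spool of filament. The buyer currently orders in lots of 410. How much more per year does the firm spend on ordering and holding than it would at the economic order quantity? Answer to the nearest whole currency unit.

EOQ = √(2DS/H) = √(2 × 40,000 × 109 / 11) ≈ 890.35.
Cost at Q* = (D/Q*)S + (Q*/2)H = √(2DSH) ≈ $9,793.88.
Cost at Q = 410: (40,000/410)×109 + (410/2)×11 = $10,634.15 + $2,255.00 = $12,889.15.
Excess = $12,889.15 − $9,793.88 = $3,095.27.

Extra cost ≈ $3,095 per year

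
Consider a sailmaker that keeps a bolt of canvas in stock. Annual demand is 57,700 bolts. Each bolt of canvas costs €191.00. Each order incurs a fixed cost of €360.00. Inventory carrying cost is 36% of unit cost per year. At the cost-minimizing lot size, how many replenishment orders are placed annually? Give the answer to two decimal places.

N ≈ 74.23 orders per year

Holding cost H = 0.36 × €191.00 = €68.7600 per unit per year.
EOQ = √(2DS/H) = √(2 × 57,700 × 360 / 68.76) ≈ 777.30.
Orders per year = D / Q* = 57,700 / 777.30 ≈ 74.232.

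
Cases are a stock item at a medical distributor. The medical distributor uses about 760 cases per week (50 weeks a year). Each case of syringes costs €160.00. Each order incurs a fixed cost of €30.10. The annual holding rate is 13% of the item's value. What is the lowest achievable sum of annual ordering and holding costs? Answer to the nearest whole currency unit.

Annual demand D = 760 × 50 = 38,000.
Holding cost H = 0.13 × €160.00 = €20.8000 per unit per year.
Q* = √(2DS/H) = √(2 × 38,000 × 30.1 / 20.8) ≈ 331.63.
At the optimum the two cost components are equal, so total cost = 2·(Q*/2)H = Q*·H.
Minimum total = √(2DSH) = √(2 × 38,000 × 30.1 × 20.8) ≈ 6897.977.

TC* ≈ €6,898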